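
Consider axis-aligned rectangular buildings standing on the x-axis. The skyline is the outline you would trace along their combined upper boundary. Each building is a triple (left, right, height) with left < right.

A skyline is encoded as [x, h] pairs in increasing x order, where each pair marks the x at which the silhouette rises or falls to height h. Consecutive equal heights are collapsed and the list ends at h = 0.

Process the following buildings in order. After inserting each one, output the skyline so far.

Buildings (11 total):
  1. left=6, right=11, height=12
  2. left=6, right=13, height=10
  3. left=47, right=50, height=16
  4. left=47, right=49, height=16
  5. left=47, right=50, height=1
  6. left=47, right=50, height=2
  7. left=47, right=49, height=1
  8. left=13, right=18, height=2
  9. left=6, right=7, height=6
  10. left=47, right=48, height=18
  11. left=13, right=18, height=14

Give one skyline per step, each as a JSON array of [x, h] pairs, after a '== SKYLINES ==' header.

== SKYLINES ==
[[6,12],[11,0]]
[[6,12],[11,10],[13,0]]
[[6,12],[11,10],[13,0],[47,16],[50,0]]
[[6,12],[11,10],[13,0],[47,16],[50,0]]
[[6,12],[11,10],[13,0],[47,16],[50,0]]
[[6,12],[11,10],[13,0],[47,16],[50,0]]
[[6,12],[11,10],[13,0],[47,16],[50,0]]
[[6,12],[11,10],[13,2],[18,0],[47,16],[50,0]]
[[6,12],[11,10],[13,2],[18,0],[47,16],[50,0]]
[[6,12],[11,10],[13,2],[18,0],[47,18],[48,16],[50,0]]
[[6,12],[11,10],[13,14],[18,0],[47,18],[48,16],[50,0]]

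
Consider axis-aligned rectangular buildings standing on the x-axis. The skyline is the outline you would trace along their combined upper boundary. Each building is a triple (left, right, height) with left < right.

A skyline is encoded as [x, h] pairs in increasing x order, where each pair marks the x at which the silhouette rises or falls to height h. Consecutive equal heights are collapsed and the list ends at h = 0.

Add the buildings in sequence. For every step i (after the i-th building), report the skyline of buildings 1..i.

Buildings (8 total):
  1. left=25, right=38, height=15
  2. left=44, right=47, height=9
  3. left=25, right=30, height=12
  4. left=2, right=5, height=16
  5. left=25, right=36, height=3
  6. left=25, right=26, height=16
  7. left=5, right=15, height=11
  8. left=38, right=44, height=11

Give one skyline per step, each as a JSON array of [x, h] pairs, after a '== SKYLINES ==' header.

== SKYLINES ==
[[25,15],[38,0]]
[[25,15],[38,0],[44,9],[47,0]]
[[25,15],[38,0],[44,9],[47,0]]
[[2,16],[5,0],[25,15],[38,0],[44,9],[47,0]]
[[2,16],[5,0],[25,15],[38,0],[44,9],[47,0]]
[[2,16],[5,0],[25,16],[26,15],[38,0],[44,9],[47,0]]
[[2,16],[5,11],[15,0],[25,16],[26,15],[38,0],[44,9],[47,0]]
[[2,16],[5,11],[15,0],[25,16],[26,15],[38,11],[44,9],[47,0]]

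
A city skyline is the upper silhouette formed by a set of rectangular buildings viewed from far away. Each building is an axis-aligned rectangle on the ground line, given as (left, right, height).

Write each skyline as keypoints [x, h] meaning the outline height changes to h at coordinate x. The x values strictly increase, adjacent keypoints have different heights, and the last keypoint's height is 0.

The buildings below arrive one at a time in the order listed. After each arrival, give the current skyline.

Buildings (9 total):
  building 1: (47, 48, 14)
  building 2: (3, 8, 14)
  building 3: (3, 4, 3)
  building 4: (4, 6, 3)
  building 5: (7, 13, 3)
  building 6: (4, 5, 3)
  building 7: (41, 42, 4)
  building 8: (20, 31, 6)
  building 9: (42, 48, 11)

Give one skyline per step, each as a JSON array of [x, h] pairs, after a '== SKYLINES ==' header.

== SKYLINES ==
[[47,14],[48,0]]
[[3,14],[8,0],[47,14],[48,0]]
[[3,14],[8,0],[47,14],[48,0]]
[[3,14],[8,0],[47,14],[48,0]]
[[3,14],[8,3],[13,0],[47,14],[48,0]]
[[3,14],[8,3],[13,0],[47,14],[48,0]]
[[3,14],[8,3],[13,0],[41,4],[42,0],[47,14],[48,0]]
[[3,14],[8,3],[13,0],[20,6],[31,0],[41,4],[42,0],[47,14],[48,0]]
[[3,14],[8,3],[13,0],[20,6],[31,0],[41,4],[42,11],[47,14],[48,0]]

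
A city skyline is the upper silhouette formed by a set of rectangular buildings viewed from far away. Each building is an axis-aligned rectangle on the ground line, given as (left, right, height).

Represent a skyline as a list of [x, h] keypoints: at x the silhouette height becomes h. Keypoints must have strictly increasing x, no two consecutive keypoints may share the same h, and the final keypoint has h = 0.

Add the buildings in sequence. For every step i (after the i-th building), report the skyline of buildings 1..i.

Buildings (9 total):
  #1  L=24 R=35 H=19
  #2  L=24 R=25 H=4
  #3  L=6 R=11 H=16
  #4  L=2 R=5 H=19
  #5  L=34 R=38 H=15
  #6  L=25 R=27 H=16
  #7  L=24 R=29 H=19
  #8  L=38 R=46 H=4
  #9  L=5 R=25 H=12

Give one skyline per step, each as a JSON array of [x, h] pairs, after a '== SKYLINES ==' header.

== SKYLINES ==
[[24,19],[35,0]]
[[24,19],[35,0]]
[[6,16],[11,0],[24,19],[35,0]]
[[2,19],[5,0],[6,16],[11,0],[24,19],[35,0]]
[[2,19],[5,0],[6,16],[11,0],[24,19],[35,15],[38,0]]
[[2,19],[5,0],[6,16],[11,0],[24,19],[35,15],[38,0]]
[[2,19],[5,0],[6,16],[11,0],[24,19],[35,15],[38,0]]
[[2,19],[5,0],[6,16],[11,0],[24,19],[35,15],[38,4],[46,0]]
[[2,19],[5,12],[6,16],[11,12],[24,19],[35,15],[38,4],[46,0]]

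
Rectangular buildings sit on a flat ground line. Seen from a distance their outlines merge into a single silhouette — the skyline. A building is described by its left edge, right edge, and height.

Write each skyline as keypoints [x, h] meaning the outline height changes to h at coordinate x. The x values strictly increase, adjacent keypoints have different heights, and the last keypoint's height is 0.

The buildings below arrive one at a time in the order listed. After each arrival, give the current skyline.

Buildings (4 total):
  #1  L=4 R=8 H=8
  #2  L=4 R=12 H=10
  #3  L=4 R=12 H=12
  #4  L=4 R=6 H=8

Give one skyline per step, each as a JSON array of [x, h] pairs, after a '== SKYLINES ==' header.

== SKYLINES ==
[[4,8],[8,0]]
[[4,10],[12,0]]
[[4,12],[12,0]]
[[4,12],[12,0]]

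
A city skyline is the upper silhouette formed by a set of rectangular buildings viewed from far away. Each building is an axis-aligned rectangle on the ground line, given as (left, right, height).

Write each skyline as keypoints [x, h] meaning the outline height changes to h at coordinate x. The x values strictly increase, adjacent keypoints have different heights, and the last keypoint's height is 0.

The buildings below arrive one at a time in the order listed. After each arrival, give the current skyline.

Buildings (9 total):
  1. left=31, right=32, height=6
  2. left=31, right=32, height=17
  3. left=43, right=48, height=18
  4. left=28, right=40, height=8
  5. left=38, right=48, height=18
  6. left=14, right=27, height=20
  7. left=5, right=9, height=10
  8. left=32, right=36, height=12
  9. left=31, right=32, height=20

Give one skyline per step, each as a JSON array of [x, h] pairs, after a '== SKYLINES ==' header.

== SKYLINES ==
[[31,6],[32,0]]
[[31,17],[32,0]]
[[31,17],[32,0],[43,18],[48,0]]
[[28,8],[31,17],[32,8],[40,0],[43,18],[48,0]]
[[28,8],[31,17],[32,8],[38,18],[48,0]]
[[14,20],[27,0],[28,8],[31,17],[32,8],[38,18],[48,0]]
[[5,10],[9,0],[14,20],[27,0],[28,8],[31,17],[32,8],[38,18],[48,0]]
[[5,10],[9,0],[14,20],[27,0],[28,8],[31,17],[32,12],[36,8],[38,18],[48,0]]
[[5,10],[9,0],[14,20],[27,0],[28,8],[31,20],[32,12],[36,8],[38,18],[48,0]]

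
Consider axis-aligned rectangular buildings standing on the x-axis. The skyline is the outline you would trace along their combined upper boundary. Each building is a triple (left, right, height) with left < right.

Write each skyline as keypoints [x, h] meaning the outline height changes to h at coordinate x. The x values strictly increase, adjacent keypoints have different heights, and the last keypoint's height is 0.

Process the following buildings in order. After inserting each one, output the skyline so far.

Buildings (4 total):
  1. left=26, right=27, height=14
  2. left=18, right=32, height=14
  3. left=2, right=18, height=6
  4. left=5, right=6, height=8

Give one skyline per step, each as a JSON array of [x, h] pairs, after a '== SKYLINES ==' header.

== SKYLINES ==
[[26,14],[27,0]]
[[18,14],[32,0]]
[[2,6],[18,14],[32,0]]
[[2,6],[5,8],[6,6],[18,14],[32,0]]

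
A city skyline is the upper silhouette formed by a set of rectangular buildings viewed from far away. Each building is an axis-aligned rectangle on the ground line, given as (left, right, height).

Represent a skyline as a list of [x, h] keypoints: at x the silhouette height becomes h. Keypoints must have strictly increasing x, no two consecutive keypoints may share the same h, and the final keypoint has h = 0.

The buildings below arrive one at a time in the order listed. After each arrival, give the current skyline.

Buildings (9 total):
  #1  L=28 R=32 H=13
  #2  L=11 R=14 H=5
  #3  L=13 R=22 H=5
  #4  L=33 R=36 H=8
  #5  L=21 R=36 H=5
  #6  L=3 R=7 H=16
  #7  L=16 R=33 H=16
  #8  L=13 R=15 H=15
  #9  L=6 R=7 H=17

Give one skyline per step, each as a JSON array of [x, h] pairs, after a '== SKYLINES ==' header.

== SKYLINES ==
[[28,13],[32,0]]
[[11,5],[14,0],[28,13],[32,0]]
[[11,5],[22,0],[28,13],[32,0]]
[[11,5],[22,0],[28,13],[32,0],[33,8],[36,0]]
[[11,5],[28,13],[32,5],[33,8],[36,0]]
[[3,16],[7,0],[11,5],[28,13],[32,5],[33,8],[36,0]]
[[3,16],[7,0],[11,5],[16,16],[33,8],[36,0]]
[[3,16],[7,0],[11,5],[13,15],[15,5],[16,16],[33,8],[36,0]]
[[3,16],[6,17],[7,0],[11,5],[13,15],[15,5],[16,16],[33,8],[36,0]]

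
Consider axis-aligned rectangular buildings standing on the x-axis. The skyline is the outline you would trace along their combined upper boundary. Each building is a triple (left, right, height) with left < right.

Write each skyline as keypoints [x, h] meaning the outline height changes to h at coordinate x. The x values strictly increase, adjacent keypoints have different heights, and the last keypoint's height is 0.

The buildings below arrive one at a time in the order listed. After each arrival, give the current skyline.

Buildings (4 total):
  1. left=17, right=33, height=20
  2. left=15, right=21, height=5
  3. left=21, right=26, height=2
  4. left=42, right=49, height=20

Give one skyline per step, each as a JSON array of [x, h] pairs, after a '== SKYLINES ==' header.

== SKYLINES ==
[[17,20],[33,0]]
[[15,5],[17,20],[33,0]]
[[15,5],[17,20],[33,0]]
[[15,5],[17,20],[33,0],[42,20],[49,0]]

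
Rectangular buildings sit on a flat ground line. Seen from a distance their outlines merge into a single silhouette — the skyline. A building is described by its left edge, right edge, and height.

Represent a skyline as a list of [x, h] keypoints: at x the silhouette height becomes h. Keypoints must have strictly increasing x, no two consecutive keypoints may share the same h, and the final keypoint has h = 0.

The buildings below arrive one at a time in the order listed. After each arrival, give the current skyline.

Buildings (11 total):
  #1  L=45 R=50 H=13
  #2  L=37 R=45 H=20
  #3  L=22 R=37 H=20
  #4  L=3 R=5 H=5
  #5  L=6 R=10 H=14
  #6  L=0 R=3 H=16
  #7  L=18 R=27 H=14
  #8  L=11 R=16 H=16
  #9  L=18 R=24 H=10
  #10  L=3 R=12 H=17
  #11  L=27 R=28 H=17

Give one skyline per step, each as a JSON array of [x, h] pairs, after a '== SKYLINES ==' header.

== SKYLINES ==
[[45,13],[50,0]]
[[37,20],[45,13],[50,0]]
[[22,20],[45,13],[50,0]]
[[3,5],[5,0],[22,20],[45,13],[50,0]]
[[3,5],[5,0],[6,14],[10,0],[22,20],[45,13],[50,0]]
[[0,16],[3,5],[5,0],[6,14],[10,0],[22,20],[45,13],[50,0]]
[[0,16],[3,5],[5,0],[6,14],[10,0],[18,14],[22,20],[45,13],[50,0]]
[[0,16],[3,5],[5,0],[6,14],[10,0],[11,16],[16,0],[18,14],[22,20],[45,13],[50,0]]
[[0,16],[3,5],[5,0],[6,14],[10,0],[11,16],[16,0],[18,14],[22,20],[45,13],[50,0]]
[[0,16],[3,17],[12,16],[16,0],[18,14],[22,20],[45,13],[50,0]]
[[0,16],[3,17],[12,16],[16,0],[18,14],[22,20],[45,13],[50,0]]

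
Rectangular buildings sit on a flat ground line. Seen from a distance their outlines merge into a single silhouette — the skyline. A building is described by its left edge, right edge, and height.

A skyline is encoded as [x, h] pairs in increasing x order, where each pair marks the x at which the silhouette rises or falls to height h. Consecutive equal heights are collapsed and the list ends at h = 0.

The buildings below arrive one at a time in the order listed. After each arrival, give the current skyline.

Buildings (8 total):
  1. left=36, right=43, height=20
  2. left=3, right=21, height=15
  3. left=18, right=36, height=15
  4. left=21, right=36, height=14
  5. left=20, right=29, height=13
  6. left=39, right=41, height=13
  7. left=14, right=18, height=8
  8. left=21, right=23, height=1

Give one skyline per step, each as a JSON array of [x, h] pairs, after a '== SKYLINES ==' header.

== SKYLINES ==
[[36,20],[43,0]]
[[3,15],[21,0],[36,20],[43,0]]
[[3,15],[36,20],[43,0]]
[[3,15],[36,20],[43,0]]
[[3,15],[36,20],[43,0]]
[[3,15],[36,20],[43,0]]
[[3,15],[36,20],[43,0]]
[[3,15],[36,20],[43,0]]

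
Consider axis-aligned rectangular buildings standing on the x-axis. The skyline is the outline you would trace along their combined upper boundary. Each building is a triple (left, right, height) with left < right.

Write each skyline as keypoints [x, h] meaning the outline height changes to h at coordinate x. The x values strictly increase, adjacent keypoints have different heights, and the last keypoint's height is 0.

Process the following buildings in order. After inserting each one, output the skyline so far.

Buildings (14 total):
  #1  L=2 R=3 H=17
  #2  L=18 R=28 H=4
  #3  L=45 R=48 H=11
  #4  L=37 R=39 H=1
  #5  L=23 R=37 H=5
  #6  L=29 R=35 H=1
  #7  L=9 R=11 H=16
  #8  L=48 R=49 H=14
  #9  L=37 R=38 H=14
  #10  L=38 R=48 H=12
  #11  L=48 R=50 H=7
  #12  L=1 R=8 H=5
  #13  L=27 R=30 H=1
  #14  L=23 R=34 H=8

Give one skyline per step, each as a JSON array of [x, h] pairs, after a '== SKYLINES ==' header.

== SKYLINES ==
[[2,17],[3,0]]
[[2,17],[3,0],[18,4],[28,0]]
[[2,17],[3,0],[18,4],[28,0],[45,11],[48,0]]
[[2,17],[3,0],[18,4],[28,0],[37,1],[39,0],[45,11],[48,0]]
[[2,17],[3,0],[18,4],[23,5],[37,1],[39,0],[45,11],[48,0]]
[[2,17],[3,0],[18,4],[23,5],[37,1],[39,0],[45,11],[48,0]]
[[2,17],[3,0],[9,16],[11,0],[18,4],[23,5],[37,1],[39,0],[45,11],[48,0]]
[[2,17],[3,0],[9,16],[11,0],[18,4],[23,5],[37,1],[39,0],[45,11],[48,14],[49,0]]
[[2,17],[3,0],[9,16],[11,0],[18,4],[23,5],[37,14],[38,1],[39,0],[45,11],[48,14],[49,0]]
[[2,17],[3,0],[9,16],[11,0],[18,4],[23,5],[37,14],[38,12],[48,14],[49,0]]
[[2,17],[3,0],[9,16],[11,0],[18,4],[23,5],[37,14],[38,12],[48,14],[49,7],[50,0]]
[[1,5],[2,17],[3,5],[8,0],[9,16],[11,0],[18,4],[23,5],[37,14],[38,12],[48,14],[49,7],[50,0]]
[[1,5],[2,17],[3,5],[8,0],[9,16],[11,0],[18,4],[23,5],[37,14],[38,12],[48,14],[49,7],[50,0]]
[[1,5],[2,17],[3,5],[8,0],[9,16],[11,0],[18,4],[23,8],[34,5],[37,14],[38,12],[48,14],[49,7],[50,0]]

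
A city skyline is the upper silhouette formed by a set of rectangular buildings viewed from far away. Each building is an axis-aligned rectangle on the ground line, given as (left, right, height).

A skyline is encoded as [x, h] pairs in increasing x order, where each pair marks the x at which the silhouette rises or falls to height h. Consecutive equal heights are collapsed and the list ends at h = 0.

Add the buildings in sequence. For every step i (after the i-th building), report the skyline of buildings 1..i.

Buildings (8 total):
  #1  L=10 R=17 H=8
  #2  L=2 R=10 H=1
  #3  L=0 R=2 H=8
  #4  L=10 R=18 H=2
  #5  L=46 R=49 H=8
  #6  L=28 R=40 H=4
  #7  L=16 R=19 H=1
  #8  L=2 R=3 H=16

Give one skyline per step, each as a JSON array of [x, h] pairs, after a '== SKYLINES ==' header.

== SKYLINES ==
[[10,8],[17,0]]
[[2,1],[10,8],[17,0]]
[[0,8],[2,1],[10,8],[17,0]]
[[0,8],[2,1],[10,8],[17,2],[18,0]]
[[0,8],[2,1],[10,8],[17,2],[18,0],[46,8],[49,0]]
[[0,8],[2,1],[10,8],[17,2],[18,0],[28,4],[40,0],[46,8],[49,0]]
[[0,8],[2,1],[10,8],[17,2],[18,1],[19,0],[28,4],[40,0],[46,8],[49,0]]
[[0,8],[2,16],[3,1],[10,8],[17,2],[18,1],[19,0],[28,4],[40,0],[46,8],[49,0]]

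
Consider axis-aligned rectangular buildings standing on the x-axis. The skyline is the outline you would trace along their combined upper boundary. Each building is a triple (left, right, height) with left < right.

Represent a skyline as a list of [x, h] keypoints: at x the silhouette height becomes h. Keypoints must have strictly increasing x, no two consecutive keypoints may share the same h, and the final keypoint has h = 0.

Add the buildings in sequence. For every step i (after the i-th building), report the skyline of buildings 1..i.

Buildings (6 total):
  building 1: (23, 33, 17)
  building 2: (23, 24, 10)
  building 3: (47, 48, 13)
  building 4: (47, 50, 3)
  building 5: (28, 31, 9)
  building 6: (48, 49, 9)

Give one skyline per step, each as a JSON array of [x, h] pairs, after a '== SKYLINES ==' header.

== SKYLINES ==
[[23,17],[33,0]]
[[23,17],[33,0]]
[[23,17],[33,0],[47,13],[48,0]]
[[23,17],[33,0],[47,13],[48,3],[50,0]]
[[23,17],[33,0],[47,13],[48,3],[50,0]]
[[23,17],[33,0],[47,13],[48,9],[49,3],[50,0]]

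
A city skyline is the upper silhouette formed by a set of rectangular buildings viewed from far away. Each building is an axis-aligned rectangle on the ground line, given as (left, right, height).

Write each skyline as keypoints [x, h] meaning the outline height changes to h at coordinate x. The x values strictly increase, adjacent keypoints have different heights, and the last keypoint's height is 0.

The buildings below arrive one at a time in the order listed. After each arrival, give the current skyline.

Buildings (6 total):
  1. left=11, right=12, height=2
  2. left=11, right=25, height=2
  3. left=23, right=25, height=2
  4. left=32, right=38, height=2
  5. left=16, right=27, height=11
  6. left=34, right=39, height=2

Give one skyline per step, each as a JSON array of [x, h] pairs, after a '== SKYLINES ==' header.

== SKYLINES ==
[[11,2],[12,0]]
[[11,2],[25,0]]
[[11,2],[25,0]]
[[11,2],[25,0],[32,2],[38,0]]
[[11,2],[16,11],[27,0],[32,2],[38,0]]
[[11,2],[16,11],[27,0],[32,2],[39,0]]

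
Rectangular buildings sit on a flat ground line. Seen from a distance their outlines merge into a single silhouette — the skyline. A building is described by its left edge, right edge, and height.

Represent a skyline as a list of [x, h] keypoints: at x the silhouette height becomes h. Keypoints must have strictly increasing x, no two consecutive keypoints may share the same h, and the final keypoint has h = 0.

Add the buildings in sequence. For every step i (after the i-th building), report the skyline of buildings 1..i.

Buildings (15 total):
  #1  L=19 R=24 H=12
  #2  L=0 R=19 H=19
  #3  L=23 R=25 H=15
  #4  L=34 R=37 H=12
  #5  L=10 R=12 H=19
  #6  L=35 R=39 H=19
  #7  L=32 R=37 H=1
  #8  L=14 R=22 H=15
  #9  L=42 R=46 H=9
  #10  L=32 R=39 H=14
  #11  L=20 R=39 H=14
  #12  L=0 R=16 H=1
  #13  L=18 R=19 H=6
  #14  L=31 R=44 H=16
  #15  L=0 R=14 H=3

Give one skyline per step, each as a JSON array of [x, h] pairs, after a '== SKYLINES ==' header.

== SKYLINES ==
[[19,12],[24,0]]
[[0,19],[19,12],[24,0]]
[[0,19],[19,12],[23,15],[25,0]]
[[0,19],[19,12],[23,15],[25,0],[34,12],[37,0]]
[[0,19],[19,12],[23,15],[25,0],[34,12],[37,0]]
[[0,19],[19,12],[23,15],[25,0],[34,12],[35,19],[39,0]]
[[0,19],[19,12],[23,15],[25,0],[32,1],[34,12],[35,19],[39,0]]
[[0,19],[19,15],[22,12],[23,15],[25,0],[32,1],[34,12],[35,19],[39,0]]
[[0,19],[19,15],[22,12],[23,15],[25,0],[32,1],[34,12],[35,19],[39,0],[42,9],[46,0]]
[[0,19],[19,15],[22,12],[23,15],[25,0],[32,14],[35,19],[39,0],[42,9],[46,0]]
[[0,19],[19,15],[22,14],[23,15],[25,14],[35,19],[39,0],[42,9],[46,0]]
[[0,19],[19,15],[22,14],[23,15],[25,14],[35,19],[39,0],[42,9],[46,0]]
[[0,19],[19,15],[22,14],[23,15],[25,14],[35,19],[39,0],[42,9],[46,0]]
[[0,19],[19,15],[22,14],[23,15],[25,14],[31,16],[35,19],[39,16],[44,9],[46,0]]
[[0,19],[19,15],[22,14],[23,15],[25,14],[31,16],[35,19],[39,16],[44,9],[46,0]]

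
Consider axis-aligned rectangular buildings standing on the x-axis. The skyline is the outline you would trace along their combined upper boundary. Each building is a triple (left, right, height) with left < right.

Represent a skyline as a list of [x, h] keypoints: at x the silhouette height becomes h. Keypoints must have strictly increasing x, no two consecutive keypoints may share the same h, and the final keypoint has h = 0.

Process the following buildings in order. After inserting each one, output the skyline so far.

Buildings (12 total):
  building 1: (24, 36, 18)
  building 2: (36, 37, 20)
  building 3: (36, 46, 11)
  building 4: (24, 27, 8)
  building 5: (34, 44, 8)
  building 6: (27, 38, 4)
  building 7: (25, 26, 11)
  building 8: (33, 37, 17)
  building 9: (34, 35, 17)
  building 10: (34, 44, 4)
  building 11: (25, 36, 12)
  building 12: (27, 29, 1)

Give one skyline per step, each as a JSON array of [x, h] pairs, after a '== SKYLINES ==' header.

== SKYLINES ==
[[24,18],[36,0]]
[[24,18],[36,20],[37,0]]
[[24,18],[36,20],[37,11],[46,0]]
[[24,18],[36,20],[37,11],[46,0]]
[[24,18],[36,20],[37,11],[46,0]]
[[24,18],[36,20],[37,11],[46,0]]
[[24,18],[36,20],[37,11],[46,0]]
[[24,18],[36,20],[37,11],[46,0]]
[[24,18],[36,20],[37,11],[46,0]]
[[24,18],[36,20],[37,11],[46,0]]
[[24,18],[36,20],[37,11],[46,0]]
[[24,18],[36,20],[37,11],[46,0]]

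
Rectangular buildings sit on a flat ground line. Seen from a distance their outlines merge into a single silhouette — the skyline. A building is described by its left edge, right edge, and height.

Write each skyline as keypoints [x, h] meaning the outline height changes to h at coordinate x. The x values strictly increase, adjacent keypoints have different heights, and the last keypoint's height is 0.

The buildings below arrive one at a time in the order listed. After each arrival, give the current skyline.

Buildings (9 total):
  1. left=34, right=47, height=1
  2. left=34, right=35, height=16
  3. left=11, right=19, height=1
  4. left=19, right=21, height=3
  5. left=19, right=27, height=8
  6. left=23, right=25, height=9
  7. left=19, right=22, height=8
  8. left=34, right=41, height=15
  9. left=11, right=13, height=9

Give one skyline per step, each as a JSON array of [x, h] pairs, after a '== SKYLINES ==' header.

== SKYLINES ==
[[34,1],[47,0]]
[[34,16],[35,1],[47,0]]
[[11,1],[19,0],[34,16],[35,1],[47,0]]
[[11,1],[19,3],[21,0],[34,16],[35,1],[47,0]]
[[11,1],[19,8],[27,0],[34,16],[35,1],[47,0]]
[[11,1],[19,8],[23,9],[25,8],[27,0],[34,16],[35,1],[47,0]]
[[11,1],[19,8],[23,9],[25,8],[27,0],[34,16],[35,1],[47,0]]
[[11,1],[19,8],[23,9],[25,8],[27,0],[34,16],[35,15],[41,1],[47,0]]
[[11,9],[13,1],[19,8],[23,9],[25,8],[27,0],[34,16],[35,15],[41,1],[47,0]]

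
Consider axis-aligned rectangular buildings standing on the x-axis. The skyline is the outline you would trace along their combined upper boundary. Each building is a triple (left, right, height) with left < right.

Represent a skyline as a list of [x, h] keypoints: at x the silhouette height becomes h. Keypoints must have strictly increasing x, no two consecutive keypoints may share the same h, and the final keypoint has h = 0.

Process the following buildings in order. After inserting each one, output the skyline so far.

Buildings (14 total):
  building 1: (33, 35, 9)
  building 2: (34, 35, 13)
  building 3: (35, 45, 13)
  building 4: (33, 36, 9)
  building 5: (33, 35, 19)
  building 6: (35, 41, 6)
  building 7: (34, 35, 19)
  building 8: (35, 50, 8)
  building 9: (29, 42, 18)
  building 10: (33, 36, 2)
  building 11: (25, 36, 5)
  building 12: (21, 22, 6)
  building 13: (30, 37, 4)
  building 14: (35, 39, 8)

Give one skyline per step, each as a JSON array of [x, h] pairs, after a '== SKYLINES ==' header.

== SKYLINES ==
[[33,9],[35,0]]
[[33,9],[34,13],[35,0]]
[[33,9],[34,13],[45,0]]
[[33,9],[34,13],[45,0]]
[[33,19],[35,13],[45,0]]
[[33,19],[35,13],[45,0]]
[[33,19],[35,13],[45,0]]
[[33,19],[35,13],[45,8],[50,0]]
[[29,18],[33,19],[35,18],[42,13],[45,8],[50,0]]
[[29,18],[33,19],[35,18],[42,13],[45,8],[50,0]]
[[25,5],[29,18],[33,19],[35,18],[42,13],[45,8],[50,0]]
[[21,6],[22,0],[25,5],[29,18],[33,19],[35,18],[42,13],[45,8],[50,0]]
[[21,6],[22,0],[25,5],[29,18],[33,19],[35,18],[42,13],[45,8],[50,0]]
[[21,6],[22,0],[25,5],[29,18],[33,19],[35,18],[42,13],[45,8],[50,0]]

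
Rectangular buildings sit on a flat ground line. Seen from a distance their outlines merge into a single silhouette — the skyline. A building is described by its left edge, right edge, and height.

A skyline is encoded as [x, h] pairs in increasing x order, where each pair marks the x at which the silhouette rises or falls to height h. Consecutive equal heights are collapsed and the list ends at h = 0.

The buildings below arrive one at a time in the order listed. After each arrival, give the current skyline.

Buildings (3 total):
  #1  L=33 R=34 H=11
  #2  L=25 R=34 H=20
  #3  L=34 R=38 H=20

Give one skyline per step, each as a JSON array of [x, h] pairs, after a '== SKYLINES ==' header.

== SKYLINES ==
[[33,11],[34,0]]
[[25,20],[34,0]]
[[25,20],[38,0]]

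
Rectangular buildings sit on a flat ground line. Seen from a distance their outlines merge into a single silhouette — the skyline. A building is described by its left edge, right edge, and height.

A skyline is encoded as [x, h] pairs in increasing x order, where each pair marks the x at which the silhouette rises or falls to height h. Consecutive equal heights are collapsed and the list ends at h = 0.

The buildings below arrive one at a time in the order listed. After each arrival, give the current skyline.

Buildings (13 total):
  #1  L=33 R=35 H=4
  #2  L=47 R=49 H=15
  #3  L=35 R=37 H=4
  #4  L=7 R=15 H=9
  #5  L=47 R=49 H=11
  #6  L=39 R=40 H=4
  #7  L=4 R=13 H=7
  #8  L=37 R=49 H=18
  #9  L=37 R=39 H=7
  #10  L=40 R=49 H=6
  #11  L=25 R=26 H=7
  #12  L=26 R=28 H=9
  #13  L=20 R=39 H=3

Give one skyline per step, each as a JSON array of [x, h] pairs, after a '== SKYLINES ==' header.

== SKYLINES ==
[[33,4],[35,0]]
[[33,4],[35,0],[47,15],[49,0]]
[[33,4],[37,0],[47,15],[49,0]]
[[7,9],[15,0],[33,4],[37,0],[47,15],[49,0]]
[[7,9],[15,0],[33,4],[37,0],[47,15],[49,0]]
[[7,9],[15,0],[33,4],[37,0],[39,4],[40,0],[47,15],[49,0]]
[[4,7],[7,9],[15,0],[33,4],[37,0],[39,4],[40,0],[47,15],[49,0]]
[[4,7],[7,9],[15,0],[33,4],[37,18],[49,0]]
[[4,7],[7,9],[15,0],[33,4],[37,18],[49,0]]
[[4,7],[7,9],[15,0],[33,4],[37,18],[49,0]]
[[4,7],[7,9],[15,0],[25,7],[26,0],[33,4],[37,18],[49,0]]
[[4,7],[7,9],[15,0],[25,7],[26,9],[28,0],[33,4],[37,18],[49,0]]
[[4,7],[7,9],[15,0],[20,3],[25,7],[26,9],[28,3],[33,4],[37,18],[49,0]]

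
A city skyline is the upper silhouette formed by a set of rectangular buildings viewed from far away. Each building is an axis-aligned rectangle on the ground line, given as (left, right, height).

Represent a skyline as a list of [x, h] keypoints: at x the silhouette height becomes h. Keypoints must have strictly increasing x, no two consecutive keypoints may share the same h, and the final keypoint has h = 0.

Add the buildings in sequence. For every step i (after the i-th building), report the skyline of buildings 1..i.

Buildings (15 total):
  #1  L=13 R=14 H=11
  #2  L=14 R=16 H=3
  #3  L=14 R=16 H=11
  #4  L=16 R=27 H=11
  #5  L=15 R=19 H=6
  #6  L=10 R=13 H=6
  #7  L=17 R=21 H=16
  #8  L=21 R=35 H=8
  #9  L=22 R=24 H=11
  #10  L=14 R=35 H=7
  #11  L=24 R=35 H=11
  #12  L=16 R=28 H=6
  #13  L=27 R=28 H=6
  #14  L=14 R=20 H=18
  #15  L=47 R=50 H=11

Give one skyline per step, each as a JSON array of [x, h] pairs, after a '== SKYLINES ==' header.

== SKYLINES ==
[[13,11],[14,0]]
[[13,11],[14,3],[16,0]]
[[13,11],[16,0]]
[[13,11],[27,0]]
[[13,11],[27,0]]
[[10,6],[13,11],[27,0]]
[[10,6],[13,11],[17,16],[21,11],[27,0]]
[[10,6],[13,11],[17,16],[21,11],[27,8],[35,0]]
[[10,6],[13,11],[17,16],[21,11],[27,8],[35,0]]
[[10,6],[13,11],[17,16],[21,11],[27,8],[35,0]]
[[10,6],[13,11],[17,16],[21,11],[35,0]]
[[10,6],[13,11],[17,16],[21,11],[35,0]]
[[10,6],[13,11],[17,16],[21,11],[35,0]]
[[10,6],[13,11],[14,18],[20,16],[21,11],[35,0]]
[[10,6],[13,11],[14,18],[20,16],[21,11],[35,0],[47,11],[50,0]]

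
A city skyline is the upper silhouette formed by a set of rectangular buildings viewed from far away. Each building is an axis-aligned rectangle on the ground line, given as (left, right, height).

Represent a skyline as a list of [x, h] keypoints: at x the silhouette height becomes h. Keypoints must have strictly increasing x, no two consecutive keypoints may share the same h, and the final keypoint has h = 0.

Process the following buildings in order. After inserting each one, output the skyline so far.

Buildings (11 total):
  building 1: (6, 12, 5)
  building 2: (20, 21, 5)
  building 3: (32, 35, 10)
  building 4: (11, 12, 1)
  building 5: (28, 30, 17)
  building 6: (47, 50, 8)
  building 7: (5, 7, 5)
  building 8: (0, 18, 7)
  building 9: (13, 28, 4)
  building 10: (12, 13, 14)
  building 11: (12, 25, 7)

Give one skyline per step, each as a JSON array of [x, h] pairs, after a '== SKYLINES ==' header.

== SKYLINES ==
[[6,5],[12,0]]
[[6,5],[12,0],[20,5],[21,0]]
[[6,5],[12,0],[20,5],[21,0],[32,10],[35,0]]
[[6,5],[12,0],[20,5],[21,0],[32,10],[35,0]]
[[6,5],[12,0],[20,5],[21,0],[28,17],[30,0],[32,10],[35,0]]
[[6,5],[12,0],[20,5],[21,0],[28,17],[30,0],[32,10],[35,0],[47,8],[50,0]]
[[5,5],[12,0],[20,5],[21,0],[28,17],[30,0],[32,10],[35,0],[47,8],[50,0]]
[[0,7],[18,0],[20,5],[21,0],[28,17],[30,0],[32,10],[35,0],[47,8],[50,0]]
[[0,7],[18,4],[20,5],[21,4],[28,17],[30,0],[32,10],[35,0],[47,8],[50,0]]
[[0,7],[12,14],[13,7],[18,4],[20,5],[21,4],[28,17],[30,0],[32,10],[35,0],[47,8],[50,0]]
[[0,7],[12,14],[13,7],[25,4],[28,17],[30,0],[32,10],[35,0],[47,8],[50,0]]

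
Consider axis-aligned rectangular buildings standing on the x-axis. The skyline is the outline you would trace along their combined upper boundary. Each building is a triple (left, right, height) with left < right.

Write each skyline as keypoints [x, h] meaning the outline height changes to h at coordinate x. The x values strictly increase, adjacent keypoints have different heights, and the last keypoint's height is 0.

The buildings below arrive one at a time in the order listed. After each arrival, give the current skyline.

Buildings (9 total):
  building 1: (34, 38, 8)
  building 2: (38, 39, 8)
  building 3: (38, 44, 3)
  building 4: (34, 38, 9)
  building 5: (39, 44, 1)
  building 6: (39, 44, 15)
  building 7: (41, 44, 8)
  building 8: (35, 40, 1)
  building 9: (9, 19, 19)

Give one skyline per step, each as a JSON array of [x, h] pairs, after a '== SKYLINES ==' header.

== SKYLINES ==
[[34,8],[38,0]]
[[34,8],[39,0]]
[[34,8],[39,3],[44,0]]
[[34,9],[38,8],[39,3],[44,0]]
[[34,9],[38,8],[39,3],[44,0]]
[[34,9],[38,8],[39,15],[44,0]]
[[34,9],[38,8],[39,15],[44,0]]
[[34,9],[38,8],[39,15],[44,0]]
[[9,19],[19,0],[34,9],[38,8],[39,15],[44,0]]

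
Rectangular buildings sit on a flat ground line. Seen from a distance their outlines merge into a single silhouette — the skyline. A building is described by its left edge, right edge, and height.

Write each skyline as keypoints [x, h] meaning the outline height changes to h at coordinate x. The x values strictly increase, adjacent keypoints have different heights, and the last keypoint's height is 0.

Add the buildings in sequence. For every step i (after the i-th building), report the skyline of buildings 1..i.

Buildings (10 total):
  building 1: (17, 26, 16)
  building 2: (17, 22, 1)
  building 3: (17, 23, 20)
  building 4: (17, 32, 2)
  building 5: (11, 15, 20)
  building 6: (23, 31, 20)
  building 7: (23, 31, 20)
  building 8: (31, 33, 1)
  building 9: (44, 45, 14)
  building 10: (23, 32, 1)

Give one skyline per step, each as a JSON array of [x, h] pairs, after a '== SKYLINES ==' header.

== SKYLINES ==
[[17,16],[26,0]]
[[17,16],[26,0]]
[[17,20],[23,16],[26,0]]
[[17,20],[23,16],[26,2],[32,0]]
[[11,20],[15,0],[17,20],[23,16],[26,2],[32,0]]
[[11,20],[15,0],[17,20],[31,2],[32,0]]
[[11,20],[15,0],[17,20],[31,2],[32,0]]
[[11,20],[15,0],[17,20],[31,2],[32,1],[33,0]]
[[11,20],[15,0],[17,20],[31,2],[32,1],[33,0],[44,14],[45,0]]
[[11,20],[15,0],[17,20],[31,2],[32,1],[33,0],[44,14],[45,0]]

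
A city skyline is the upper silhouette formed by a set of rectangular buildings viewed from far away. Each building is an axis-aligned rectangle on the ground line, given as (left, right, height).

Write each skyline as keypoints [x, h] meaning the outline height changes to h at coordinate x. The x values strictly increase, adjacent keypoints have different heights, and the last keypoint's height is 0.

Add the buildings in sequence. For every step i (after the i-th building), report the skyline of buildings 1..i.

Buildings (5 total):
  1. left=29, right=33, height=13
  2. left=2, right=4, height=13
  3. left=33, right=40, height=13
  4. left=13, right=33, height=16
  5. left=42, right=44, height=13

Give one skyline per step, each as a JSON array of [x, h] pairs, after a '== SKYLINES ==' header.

== SKYLINES ==
[[29,13],[33,0]]
[[2,13],[4,0],[29,13],[33,0]]
[[2,13],[4,0],[29,13],[40,0]]
[[2,13],[4,0],[13,16],[33,13],[40,0]]
[[2,13],[4,0],[13,16],[33,13],[40,0],[42,13],[44,0]]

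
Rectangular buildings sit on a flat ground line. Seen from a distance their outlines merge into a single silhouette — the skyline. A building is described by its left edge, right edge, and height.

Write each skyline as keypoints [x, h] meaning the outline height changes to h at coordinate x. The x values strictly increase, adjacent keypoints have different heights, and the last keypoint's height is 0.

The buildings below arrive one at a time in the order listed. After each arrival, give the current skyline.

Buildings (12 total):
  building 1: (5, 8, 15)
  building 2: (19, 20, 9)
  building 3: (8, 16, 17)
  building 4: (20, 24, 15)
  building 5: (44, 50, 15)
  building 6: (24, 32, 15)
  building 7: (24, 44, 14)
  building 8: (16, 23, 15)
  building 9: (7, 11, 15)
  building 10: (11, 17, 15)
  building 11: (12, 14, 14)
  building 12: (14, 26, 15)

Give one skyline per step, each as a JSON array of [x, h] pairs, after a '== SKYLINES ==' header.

== SKYLINES ==
[[5,15],[8,0]]
[[5,15],[8,0],[19,9],[20,0]]
[[5,15],[8,17],[16,0],[19,9],[20,0]]
[[5,15],[8,17],[16,0],[19,9],[20,15],[24,0]]
[[5,15],[8,17],[16,0],[19,9],[20,15],[24,0],[44,15],[50,0]]
[[5,15],[8,17],[16,0],[19,9],[20,15],[32,0],[44,15],[50,0]]
[[5,15],[8,17],[16,0],[19,9],[20,15],[32,14],[44,15],[50,0]]
[[5,15],[8,17],[16,15],[32,14],[44,15],[50,0]]
[[5,15],[8,17],[16,15],[32,14],[44,15],[50,0]]
[[5,15],[8,17],[16,15],[32,14],[44,15],[50,0]]
[[5,15],[8,17],[16,15],[32,14],[44,15],[50,0]]
[[5,15],[8,17],[16,15],[32,14],[44,15],[50,0]]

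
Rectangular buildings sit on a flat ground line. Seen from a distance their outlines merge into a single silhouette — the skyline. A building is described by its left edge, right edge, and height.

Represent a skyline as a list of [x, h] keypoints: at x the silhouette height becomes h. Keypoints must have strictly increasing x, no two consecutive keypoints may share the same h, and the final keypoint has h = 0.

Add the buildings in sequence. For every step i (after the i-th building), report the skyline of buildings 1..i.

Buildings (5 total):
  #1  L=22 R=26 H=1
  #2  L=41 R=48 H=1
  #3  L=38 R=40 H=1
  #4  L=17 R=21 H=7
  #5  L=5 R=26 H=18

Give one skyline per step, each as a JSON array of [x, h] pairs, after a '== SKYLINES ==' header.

== SKYLINES ==
[[22,1],[26,0]]
[[22,1],[26,0],[41,1],[48,0]]
[[22,1],[26,0],[38,1],[40,0],[41,1],[48,0]]
[[17,7],[21,0],[22,1],[26,0],[38,1],[40,0],[41,1],[48,0]]
[[5,18],[26,0],[38,1],[40,0],[41,1],[48,0]]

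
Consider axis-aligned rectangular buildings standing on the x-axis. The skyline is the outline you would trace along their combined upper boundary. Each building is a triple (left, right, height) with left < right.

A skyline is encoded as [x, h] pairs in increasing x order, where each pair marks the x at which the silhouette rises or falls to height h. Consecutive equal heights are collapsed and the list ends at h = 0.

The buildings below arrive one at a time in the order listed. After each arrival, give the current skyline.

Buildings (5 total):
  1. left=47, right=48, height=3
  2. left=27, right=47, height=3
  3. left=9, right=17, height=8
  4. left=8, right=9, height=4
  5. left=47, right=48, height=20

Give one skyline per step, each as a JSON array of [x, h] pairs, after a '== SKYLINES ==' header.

== SKYLINES ==
[[47,3],[48,0]]
[[27,3],[48,0]]
[[9,8],[17,0],[27,3],[48,0]]
[[8,4],[9,8],[17,0],[27,3],[48,0]]
[[8,4],[9,8],[17,0],[27,3],[47,20],[48,0]]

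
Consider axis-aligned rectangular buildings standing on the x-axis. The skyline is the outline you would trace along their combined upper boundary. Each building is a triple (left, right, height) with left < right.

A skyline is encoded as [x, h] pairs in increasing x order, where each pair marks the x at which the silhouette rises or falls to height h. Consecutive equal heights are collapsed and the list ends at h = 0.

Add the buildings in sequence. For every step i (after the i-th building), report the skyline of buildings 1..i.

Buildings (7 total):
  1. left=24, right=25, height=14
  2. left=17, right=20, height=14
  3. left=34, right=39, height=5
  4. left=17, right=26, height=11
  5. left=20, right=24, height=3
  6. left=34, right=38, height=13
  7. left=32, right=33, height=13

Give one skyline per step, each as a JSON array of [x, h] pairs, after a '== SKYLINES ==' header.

== SKYLINES ==
[[24,14],[25,0]]
[[17,14],[20,0],[24,14],[25,0]]
[[17,14],[20,0],[24,14],[25,0],[34,5],[39,0]]
[[17,14],[20,11],[24,14],[25,11],[26,0],[34,5],[39,0]]
[[17,14],[20,11],[24,14],[25,11],[26,0],[34,5],[39,0]]
[[17,14],[20,11],[24,14],[25,11],[26,0],[34,13],[38,5],[39,0]]
[[17,14],[20,11],[24,14],[25,11],[26,0],[32,13],[33,0],[34,13],[38,5],[39,0]]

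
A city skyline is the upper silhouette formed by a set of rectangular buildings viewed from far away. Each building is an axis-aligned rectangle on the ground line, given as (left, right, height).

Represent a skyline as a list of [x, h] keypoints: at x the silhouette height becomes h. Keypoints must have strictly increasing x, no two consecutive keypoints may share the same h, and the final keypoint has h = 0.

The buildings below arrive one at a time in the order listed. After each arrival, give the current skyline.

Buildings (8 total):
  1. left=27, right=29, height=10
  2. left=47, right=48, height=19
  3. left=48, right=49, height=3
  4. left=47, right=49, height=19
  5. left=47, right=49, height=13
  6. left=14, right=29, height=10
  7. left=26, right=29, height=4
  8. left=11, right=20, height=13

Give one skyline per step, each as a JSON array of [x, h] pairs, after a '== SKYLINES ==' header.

== SKYLINES ==
[[27,10],[29,0]]
[[27,10],[29,0],[47,19],[48,0]]
[[27,10],[29,0],[47,19],[48,3],[49,0]]
[[27,10],[29,0],[47,19],[49,0]]
[[27,10],[29,0],[47,19],[49,0]]
[[14,10],[29,0],[47,19],[49,0]]
[[14,10],[29,0],[47,19],[49,0]]
[[11,13],[20,10],[29,0],[47,19],[49,0]]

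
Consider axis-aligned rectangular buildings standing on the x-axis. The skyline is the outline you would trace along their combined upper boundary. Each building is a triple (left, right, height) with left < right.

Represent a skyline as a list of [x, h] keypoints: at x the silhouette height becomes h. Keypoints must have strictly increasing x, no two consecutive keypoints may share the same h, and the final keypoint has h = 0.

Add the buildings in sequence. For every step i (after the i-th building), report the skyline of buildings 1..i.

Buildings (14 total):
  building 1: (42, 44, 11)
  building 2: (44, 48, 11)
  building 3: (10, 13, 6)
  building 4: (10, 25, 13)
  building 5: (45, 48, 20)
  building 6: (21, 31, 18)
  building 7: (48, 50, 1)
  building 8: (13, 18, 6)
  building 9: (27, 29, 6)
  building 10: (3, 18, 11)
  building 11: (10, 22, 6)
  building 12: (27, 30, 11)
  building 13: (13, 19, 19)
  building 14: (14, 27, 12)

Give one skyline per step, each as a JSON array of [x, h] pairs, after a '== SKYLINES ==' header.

== SKYLINES ==
[[42,11],[44,0]]
[[42,11],[48,0]]
[[10,6],[13,0],[42,11],[48,0]]
[[10,13],[25,0],[42,11],[48,0]]
[[10,13],[25,0],[42,11],[45,20],[48,0]]
[[10,13],[21,18],[31,0],[42,11],[45,20],[48,0]]
[[10,13],[21,18],[31,0],[42,11],[45,20],[48,1],[50,0]]
[[10,13],[21,18],[31,0],[42,11],[45,20],[48,1],[50,0]]
[[10,13],[21,18],[31,0],[42,11],[45,20],[48,1],[50,0]]
[[3,11],[10,13],[21,18],[31,0],[42,11],[45,20],[48,1],[50,0]]
[[3,11],[10,13],[21,18],[31,0],[42,11],[45,20],[48,1],[50,0]]
[[3,11],[10,13],[21,18],[31,0],[42,11],[45,20],[48,1],[50,0]]
[[3,11],[10,13],[13,19],[19,13],[21,18],[31,0],[42,11],[45,20],[48,1],[50,0]]
[[3,11],[10,13],[13,19],[19,13],[21,18],[31,0],[42,11],[45,20],[48,1],[50,0]]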